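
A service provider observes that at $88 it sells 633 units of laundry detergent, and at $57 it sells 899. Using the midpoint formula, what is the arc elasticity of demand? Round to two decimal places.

-0.81

ΔQ = 899 − 633 = 266; ΔP = 57 − 88 = -31.
Midpoints: P̄ = 72.50, Q̄ = 766.0.
ε = (ΔQ/ΔP)(P̄/Q̄) = (266/-31)(72.50/766.0).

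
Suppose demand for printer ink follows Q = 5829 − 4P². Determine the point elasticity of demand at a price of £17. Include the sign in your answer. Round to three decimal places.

-0.495

At P = 17, Q = 4673.
dQ/dP = −8P = -136.
ε = (dQ/dP)(P/Q) = (-136)(17/4673).
|ε| < 1, so demand is inelastic at this price.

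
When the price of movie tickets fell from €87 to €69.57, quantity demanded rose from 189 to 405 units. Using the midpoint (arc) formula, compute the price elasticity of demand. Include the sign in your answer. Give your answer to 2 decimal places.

ΔQ = 405 − 189 = 216; ΔP = 69.57 − 87 = -17.43.
Midpoints: P̄ = 78.28, Q̄ = 297.0.
ε = (ΔQ/ΔP)(P̄/Q̄) = (216/-17.43)(78.28/297.0).

-3.27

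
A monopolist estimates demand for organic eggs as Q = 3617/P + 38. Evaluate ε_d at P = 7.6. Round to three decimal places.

At P = 7.6, Q = 513.921.
dQ/dP = −3617/P² = -62.621.
ε = (dQ/dP)(P/Q) = (-62.621)(7.6/513.921).
|ε| < 1, so demand is inelastic at this price.

-0.926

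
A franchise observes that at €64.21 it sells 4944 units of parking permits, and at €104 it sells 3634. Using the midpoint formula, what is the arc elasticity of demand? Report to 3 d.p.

ΔQ = 3634 − 4944 = -1310; ΔP = 104 − 64.21 = 39.79.
Midpoints: P̄ = 84.10, Q̄ = 4289.0.
ε = (ΔQ/ΔP)(P̄/Q̄) = (-1310/39.79)(84.10/4289.0).

-0.646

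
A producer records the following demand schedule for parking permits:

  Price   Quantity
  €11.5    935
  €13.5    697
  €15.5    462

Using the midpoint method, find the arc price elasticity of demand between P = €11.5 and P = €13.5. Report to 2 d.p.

At P = 11.5, Q = 935; at P = 13.5, Q = 697.
ΔQ = -238, ΔP = 2.0. Midpoints: P̄ = 12.50, Q̄ = 816.0.
ε = (ΔQ/ΔP)(P̄/Q̄) = (-238/2.0)(12.50/816.0).

-1.82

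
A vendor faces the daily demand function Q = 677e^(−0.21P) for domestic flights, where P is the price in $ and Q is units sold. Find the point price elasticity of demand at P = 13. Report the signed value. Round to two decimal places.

-2.73

At P = 13, Q = 44.153.
dQ/dP = −0.21·677e^(−0.21P) = −0.21Q = -9.272.
ε = (dQ/dP)(P/Q) = (-9.272)(13/44.153).
|ε| > 1, so demand is elastic at this price.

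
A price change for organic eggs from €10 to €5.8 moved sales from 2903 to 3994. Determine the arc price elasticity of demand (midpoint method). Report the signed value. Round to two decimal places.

-0.60

ΔQ = 3994 − 2903 = 1091; ΔP = 5.8 − 10 = -4.2.
Midpoints: P̄ = 7.90, Q̄ = 3448.5.
ε = (ΔQ/ΔP)(P̄/Q̄) = (1091/-4.2)(7.90/3448.5).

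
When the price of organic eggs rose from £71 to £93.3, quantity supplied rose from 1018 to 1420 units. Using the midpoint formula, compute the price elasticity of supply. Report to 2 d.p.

1.21

ΔQ = 1420 − 1018 = 402; ΔP = 93.3 − 71 = 22.3.
Midpoints: P̄ = 82.15, Q̄ = 1219.0.
ε_s = (ΔQ/ΔP)(P̄/Q̄) = (402/22.3)(82.15/1219.0).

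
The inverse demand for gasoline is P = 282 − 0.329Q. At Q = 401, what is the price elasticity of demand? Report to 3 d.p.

At Q = 401, P = 282 − 0.329(401) = 150.07.
dP/dQ = −0.329, so dQ/dP = 1/(−0.329) = -3.040.
ε = (dQ/dP)(P/Q) = (-3.040)(150.07/401).

-1.138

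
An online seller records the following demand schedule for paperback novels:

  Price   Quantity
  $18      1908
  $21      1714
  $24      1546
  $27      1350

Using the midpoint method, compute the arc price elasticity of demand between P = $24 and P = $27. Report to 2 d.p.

At P = 24, Q = 1546; at P = 27, Q = 1350.
ΔQ = -196, ΔP = 3. Midpoints: P̄ = 25.50, Q̄ = 1448.0.
ε = (ΔQ/ΔP)(P̄/Q̄) = (-196/3)(25.50/1448.0).

-1.15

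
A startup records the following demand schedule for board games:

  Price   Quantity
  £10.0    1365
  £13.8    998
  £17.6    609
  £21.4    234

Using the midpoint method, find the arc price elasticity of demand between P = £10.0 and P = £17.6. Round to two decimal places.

-1.39

At P = 10.0, Q = 1365; at P = 17.6, Q = 609.
ΔQ = -756, ΔP = 7.6. Midpoints: P̄ = 13.80, Q̄ = 987.0.
ε = (ΔQ/ΔP)(P̄/Q̄) = (-756/7.6)(13.80/987.0).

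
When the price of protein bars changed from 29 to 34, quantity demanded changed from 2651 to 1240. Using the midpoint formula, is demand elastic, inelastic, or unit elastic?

Arc ε ≈ -4.569.
|ε| = 4.57 > 1.

elastic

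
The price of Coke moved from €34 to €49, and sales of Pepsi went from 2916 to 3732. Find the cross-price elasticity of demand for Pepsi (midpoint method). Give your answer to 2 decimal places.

0.68

ΔQ_x = 3732 − 2916 = 816; ΔP_y = 49 − 34 = 15.
Midpoints: P̄_y = 41.50, Q̄_x = 3324.0.
ε_xy = (ΔQ_x/ΔP_y)(P̄_y/Q̄_x) = (816/15)(41.50/3324.0).
ε_xy > 0, so the goods are substitutes.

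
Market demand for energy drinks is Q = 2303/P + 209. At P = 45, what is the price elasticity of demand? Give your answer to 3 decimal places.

At P = 45, Q = 260.178.
dQ/dP = −2303/P² = -1.137.
ε = (dQ/dP)(P/Q) = (-1.137)(45/260.178).
|ε| < 1, so demand is inelastic at this price.

-0.197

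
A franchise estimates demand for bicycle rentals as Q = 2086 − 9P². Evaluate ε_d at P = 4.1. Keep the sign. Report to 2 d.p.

-0.16

At P = 4.1, Q = 1934.710.
dQ/dP = −18P = -73.800.
ε = (dQ/dP)(P/Q) = (-73.800)(4.1/1934.710).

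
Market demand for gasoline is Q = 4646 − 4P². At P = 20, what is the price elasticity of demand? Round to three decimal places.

At P = 20, Q = 3046.
dQ/dP = −8P = -160.
ε = (dQ/dP)(P/Q) = (-160)(20/3046).

-1.051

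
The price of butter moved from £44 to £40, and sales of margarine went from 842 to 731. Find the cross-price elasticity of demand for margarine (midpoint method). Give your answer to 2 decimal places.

ΔQ_x = 731 − 842 = -111; ΔP_y = 40 − 44 = -4.
Midpoints: P̄_y = 42.00, Q̄_x = 786.5.
ε_xy = (ΔQ_x/ΔP_y)(P̄_y/Q̄_x) = (-111/-4)(42.00/786.5).

1.48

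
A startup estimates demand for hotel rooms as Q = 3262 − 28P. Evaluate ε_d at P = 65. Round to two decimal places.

At P = 65, Q = 1442.
dQ/dP = −28.
ε = (dQ/dP)(P/Q) = (-28)(65/1442).
|ε| > 1, so demand is elastic at this price.

-1.26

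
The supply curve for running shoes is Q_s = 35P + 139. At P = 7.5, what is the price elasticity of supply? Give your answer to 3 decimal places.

0.654

At P = 7.5, Q_s = 401.50.
dQ_s/dP = 35.
ε_s = (dQ_s/dP)(P/Q_s) = (35)(7.5/401.50).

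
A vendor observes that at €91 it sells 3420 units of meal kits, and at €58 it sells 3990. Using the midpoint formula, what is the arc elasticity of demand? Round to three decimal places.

ΔQ = 3990 − 3420 = 570; ΔP = 58 − 91 = -33.
Midpoints: P̄ = 74.50, Q̄ = 3705.0.
ε = (ΔQ/ΔP)(P̄/Q̄) = (570/-33)(74.50/3705.0).

-0.347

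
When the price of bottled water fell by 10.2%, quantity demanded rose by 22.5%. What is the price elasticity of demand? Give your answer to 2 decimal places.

ε = %ΔQ / %ΔP = (22.5)/(-10.2) = -2.206.

-2.21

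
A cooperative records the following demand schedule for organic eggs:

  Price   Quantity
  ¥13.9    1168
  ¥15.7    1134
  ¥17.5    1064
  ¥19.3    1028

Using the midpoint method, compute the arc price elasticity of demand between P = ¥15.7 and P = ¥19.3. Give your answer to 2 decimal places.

At P = 15.7, Q = 1134; at P = 19.3, Q = 1028.
ΔQ = -106, ΔP = 3.6. Midpoints: P̄ = 17.50, Q̄ = 1081.0.
ε = (ΔQ/ΔP)(P̄/Q̄) = (-106/3.6)(17.50/1081.0).

-0.48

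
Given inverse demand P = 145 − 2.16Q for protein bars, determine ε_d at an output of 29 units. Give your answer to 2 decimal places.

At Q = 29, P = 145 − 2.16(29) = 82.36.
dP/dQ = −2.16, so dQ/dP = 1/(−2.16) = -0.463.
ε = (dQ/dP)(P/Q) = (-0.463)(82.36/29).

-1.31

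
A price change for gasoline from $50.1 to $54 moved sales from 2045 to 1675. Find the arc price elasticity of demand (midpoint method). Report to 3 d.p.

ΔQ = 1675 − 2045 = -370; ΔP = 54 − 50.1 = 3.9.
Midpoints: P̄ = 52.05, Q̄ = 1860.0.
ε = (ΔQ/ΔP)(P̄/Q̄) = (-370/3.9)(52.05/1860.0).

-2.655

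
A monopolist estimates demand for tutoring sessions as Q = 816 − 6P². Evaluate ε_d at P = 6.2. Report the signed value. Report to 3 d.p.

At P = 6.2, Q = 585.360.
dQ/dP = −12P = -74.400.
ε = (dQ/dP)(P/Q) = (-74.400)(6.2/585.360).

-0.788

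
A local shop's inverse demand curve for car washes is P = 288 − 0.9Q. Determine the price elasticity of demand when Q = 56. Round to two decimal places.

-4.71

At Q = 56, P = 288 − 0.9(56) = 237.60.
dP/dQ = −0.9, so dQ/dP = 1/(−0.9) = -1.111.
ε = (dQ/dP)(P/Q) = (-1.111)(237.60/56).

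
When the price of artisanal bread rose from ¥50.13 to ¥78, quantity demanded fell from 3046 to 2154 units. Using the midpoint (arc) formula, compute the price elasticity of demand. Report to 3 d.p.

ΔQ = 2154 − 3046 = -892; ΔP = 78 − 50.13 = 27.87.
Midpoints: P̄ = 64.06, Q̄ = 2600.0.
ε = (ΔQ/ΔP)(P̄/Q̄) = (-892/27.87)(64.06/2600.0).

-0.789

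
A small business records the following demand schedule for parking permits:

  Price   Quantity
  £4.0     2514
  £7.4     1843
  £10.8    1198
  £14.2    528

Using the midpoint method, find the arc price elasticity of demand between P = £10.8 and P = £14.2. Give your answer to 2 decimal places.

At P = 10.8, Q = 1198; at P = 14.2, Q = 528.
ΔQ = -670, ΔP = 3.4. Midpoints: P̄ = 12.50, Q̄ = 863.0.
ε = (ΔQ/ΔP)(P̄/Q̄) = (-670/3.4)(12.50/863.0).

-2.85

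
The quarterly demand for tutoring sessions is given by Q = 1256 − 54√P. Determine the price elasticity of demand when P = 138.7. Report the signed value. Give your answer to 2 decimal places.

-0.51

At P = 138.7, Q = 620.037.
dQ/dP = −54/(2√P) = -2.293.
ε = (dQ/dP)(P/Q) = (-2.293)(138.7/620.037).
|ε| < 1, so demand is inelastic at this price.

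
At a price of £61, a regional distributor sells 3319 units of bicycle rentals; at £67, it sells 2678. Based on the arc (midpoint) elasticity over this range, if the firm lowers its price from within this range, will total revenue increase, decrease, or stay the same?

increase

Arc ε = (-641/6)(64.00/2998.5) ≈ -2.280.
|ε| = 2.28 > 1, so demand is elastic. A price cut therefore raises total revenue.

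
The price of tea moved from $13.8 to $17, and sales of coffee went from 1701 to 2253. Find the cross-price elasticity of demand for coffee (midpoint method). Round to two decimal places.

1.34

ΔQ_x = 2253 − 1701 = 552; ΔP_y = 17 − 13.8 = 3.2.
Midpoints: P̄_y = 15.40, Q̄_x = 1977.0.
ε_xy = (ΔQ_x/ΔP_y)(P̄_y/Q̄_x) = (552/3.2)(15.40/1977.0).
ε_xy > 0, so the goods are substitutes.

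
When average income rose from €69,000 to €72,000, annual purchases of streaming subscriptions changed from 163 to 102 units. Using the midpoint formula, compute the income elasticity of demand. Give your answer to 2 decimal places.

ΔQ = -61, ΔI = 3000. Midpoints: Ī = 70,500, Q̄ = 132.5.
ε_I = (ΔQ/ΔI)(Ī/Q̄) = (-61/3000)(70500/132.5).

-10.82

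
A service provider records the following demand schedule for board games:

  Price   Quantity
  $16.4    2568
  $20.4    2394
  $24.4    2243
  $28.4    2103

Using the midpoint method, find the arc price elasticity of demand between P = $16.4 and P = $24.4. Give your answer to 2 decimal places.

At P = 16.4, Q = 2568; at P = 24.4, Q = 2243.
ΔQ = -325, ΔP = 8.0. Midpoints: P̄ = 20.40, Q̄ = 2405.5.
ε = (ΔQ/ΔP)(P̄/Q̄) = (-325/8.0)(20.40/2405.5).

-0.34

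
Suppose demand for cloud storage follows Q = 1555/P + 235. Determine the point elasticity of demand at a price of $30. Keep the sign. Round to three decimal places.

-0.181

At P = 30, Q = 286.833.
dQ/dP = −1555/P² = -1.728.
ε = (dQ/dP)(P/Q) = (-1.728)(30/286.833).
|ε| < 1, so demand is inelastic at this price.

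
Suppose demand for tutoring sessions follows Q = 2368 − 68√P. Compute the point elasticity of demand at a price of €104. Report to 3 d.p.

-0.207

At P = 104, Q = 1674.533.
dQ/dP = −68/(2√P) = -3.334.
ε = (dQ/dP)(P/Q) = (-3.334)(104/1674.533).
|ε| < 1, so demand is inelastic at this price.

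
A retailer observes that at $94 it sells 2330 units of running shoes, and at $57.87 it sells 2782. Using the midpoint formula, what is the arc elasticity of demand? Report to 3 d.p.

ΔQ = 2782 − 2330 = 452; ΔP = 57.87 − 94 = -36.13.
Midpoints: P̄ = 75.94, Q̄ = 2556.0.
ε = (ΔQ/ΔP)(P̄/Q̄) = (452/-36.13)(75.94/2556.0).

-0.372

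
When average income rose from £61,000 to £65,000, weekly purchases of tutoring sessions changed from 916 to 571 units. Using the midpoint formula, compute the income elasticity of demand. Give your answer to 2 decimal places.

ΔQ = -345, ΔI = 4000. Midpoints: Ī = 63,000, Q̄ = 743.5.
ε_I = (ΔQ/ΔI)(Ī/Q̄) = (-345/4000)(63000/743.5).

-7.31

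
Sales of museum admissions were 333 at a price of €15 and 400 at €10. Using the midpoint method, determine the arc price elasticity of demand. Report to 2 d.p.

ΔQ = 400 − 333 = 67; ΔP = 10 − 15 = -5.
Midpoints: P̄ = 12.50, Q̄ = 366.5.
ε = (ΔQ/ΔP)(P̄/Q̄) = (67/-5)(12.50/366.5).

-0.46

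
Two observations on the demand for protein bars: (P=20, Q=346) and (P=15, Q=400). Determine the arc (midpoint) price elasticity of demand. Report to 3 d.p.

ΔQ = 400 − 346 = 54; ΔP = 15 − 20 = -5.
Midpoints: P̄ = 17.50, Q̄ = 373.0.
ε = (ΔQ/ΔP)(P̄/Q̄) = (54/-5)(17.50/373.0).

-0.507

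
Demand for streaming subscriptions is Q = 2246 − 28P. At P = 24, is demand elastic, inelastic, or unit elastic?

Q = 1574, dQ/dP = -28.
ε = (dQ/dP)(P/Q) ≈ -0.427.
|ε| = 0.43 < 1.

inelastic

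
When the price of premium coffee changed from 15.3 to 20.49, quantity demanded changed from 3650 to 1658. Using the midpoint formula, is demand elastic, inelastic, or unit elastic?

elastic

Arc ε ≈ -2.588.
|ε| = 2.59 > 1.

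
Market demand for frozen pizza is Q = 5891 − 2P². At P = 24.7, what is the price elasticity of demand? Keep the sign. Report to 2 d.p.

At P = 24.7, Q = 4670.820.
dQ/dP = −4P = -98.800.
ε = (dQ/dP)(P/Q) = (-98.800)(24.7/4670.820).
|ε| < 1, so demand is inelastic at this price.

-0.52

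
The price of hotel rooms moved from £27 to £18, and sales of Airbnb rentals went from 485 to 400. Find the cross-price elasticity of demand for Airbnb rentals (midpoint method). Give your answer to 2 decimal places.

0.48

ΔQ_x = 400 − 485 = -85; ΔP_y = 18 − 27 = -9.
Midpoints: P̄_y = 22.50, Q̄_x = 442.5.
ε_xy = (ΔQ_x/ΔP_y)(P̄_y/Q̄_x) = (-85/-9)(22.50/442.5).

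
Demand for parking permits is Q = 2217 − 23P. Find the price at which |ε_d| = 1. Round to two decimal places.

48.20

For linear demand Q = a − bP, ε = −bP/(a − bP). |ε| = 1 when bP = a − bP, i.e. P = a/(2b).
P = 2217/(2·23) = 2217/46 = 48.1957.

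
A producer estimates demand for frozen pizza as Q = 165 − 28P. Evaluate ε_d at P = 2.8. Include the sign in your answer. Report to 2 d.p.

-0.91

At P = 2.8, Q = 86.600.
dQ/dP = −28.
ε = (dQ/dP)(P/Q) = (-28)(2.8/86.600).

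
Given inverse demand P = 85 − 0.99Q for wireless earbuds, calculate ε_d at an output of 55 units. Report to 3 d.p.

At Q = 55, P = 85 − 0.99(55) = 30.55.
dP/dQ = −0.99, so dQ/dP = 1/(−0.99) = -1.010.
ε = (dQ/dP)(P/Q) = (-1.010)(30.55/55).

-0.561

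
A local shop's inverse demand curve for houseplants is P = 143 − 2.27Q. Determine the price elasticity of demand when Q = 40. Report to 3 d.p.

At Q = 40, P = 143 − 2.27(40) = 52.20.
dP/dQ = −2.27, so dQ/dP = 1/(−2.27) = -0.441.
ε = (dQ/dP)(P/Q) = (-0.441)(52.20/40).

-0.575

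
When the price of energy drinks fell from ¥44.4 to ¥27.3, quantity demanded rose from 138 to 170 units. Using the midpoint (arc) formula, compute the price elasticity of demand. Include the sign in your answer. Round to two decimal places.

-0.44

ΔQ = 170 − 138 = 32; ΔP = 27.3 − 44.4 = -17.1.
Midpoints: P̄ = 35.85, Q̄ = 154.0.
ε = (ΔQ/ΔP)(P̄/Q̄) = (32/-17.1)(35.85/154.0).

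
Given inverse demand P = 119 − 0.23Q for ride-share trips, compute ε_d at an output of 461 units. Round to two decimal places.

-0.12

At Q = 461, P = 119 − 0.23(461) = 12.97.
dP/dQ = −0.23, so dQ/dP = 1/(−0.23) = -4.348.
ε = (dQ/dP)(P/Q) = (-4.348)(12.97/461).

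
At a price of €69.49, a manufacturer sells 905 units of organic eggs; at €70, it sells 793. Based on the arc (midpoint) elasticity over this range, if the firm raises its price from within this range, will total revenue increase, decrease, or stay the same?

decrease

Arc ε = (-112/0.51)(69.75/849.0) ≈ -18.041.
|ε| = 18.04 > 1, so demand is elastic. A price rise therefore reduces total revenue.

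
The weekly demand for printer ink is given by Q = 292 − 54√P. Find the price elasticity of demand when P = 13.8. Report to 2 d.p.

-1.10

At P = 13.8, Q = 91.399.
dQ/dP = −54/(2√P) = -7.268.
ε = (dQ/dP)(P/Q) = (-7.268)(13.8/91.399).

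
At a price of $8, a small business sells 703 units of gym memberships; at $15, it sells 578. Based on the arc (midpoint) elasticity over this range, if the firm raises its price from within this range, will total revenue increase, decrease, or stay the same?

Arc ε = (-125/7)(11.50/640.5) ≈ -0.321.
|ε| = 0.32 < 1, so demand is inelastic. A price rise therefore raises total revenue.

increase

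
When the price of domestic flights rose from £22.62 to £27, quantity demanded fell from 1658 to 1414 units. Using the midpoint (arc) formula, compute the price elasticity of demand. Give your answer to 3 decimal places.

ΔQ = 1414 − 1658 = -244; ΔP = 27 − 22.62 = 4.38.
Midpoints: P̄ = 24.81, Q̄ = 1536.0.
ε = (ΔQ/ΔP)(P̄/Q̄) = (-244/4.38)(24.81/1536.0).

-0.900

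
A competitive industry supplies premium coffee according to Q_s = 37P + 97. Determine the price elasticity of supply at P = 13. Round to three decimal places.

0.832

At P = 13, Q_s = 578.
dQ_s/dP = 37.
ε_s = (dQ_s/dP)(P/Q_s) = (37)(13/578).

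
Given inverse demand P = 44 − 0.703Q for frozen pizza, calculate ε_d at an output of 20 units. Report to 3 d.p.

-2.129

At Q = 20, P = 44 − 0.703(20) = 29.94.
dP/dQ = −0.703, so dQ/dP = 1/(−0.703) = -1.422.
ε = (dQ/dP)(P/Q) = (-1.422)(29.94/20).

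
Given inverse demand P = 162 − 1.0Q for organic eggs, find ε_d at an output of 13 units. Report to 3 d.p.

At Q = 13, P = 162 − 1.0(13) = 149.00.
dP/dQ = −1.0, so dQ/dP = 1/(−1.0) = -1.000.
ε = (dQ/dP)(P/Q) = (-1.000)(149.00/13).

-11.462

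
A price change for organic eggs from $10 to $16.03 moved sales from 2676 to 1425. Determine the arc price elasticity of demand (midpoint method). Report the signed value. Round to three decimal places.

ΔQ = 1425 − 2676 = -1251; ΔP = 16.03 − 10 = 6.03.
Midpoints: P̄ = 13.02, Q̄ = 2050.5.
ε = (ΔQ/ΔP)(P̄/Q̄) = (-1251/6.03)(13.02/2050.5).

-1.317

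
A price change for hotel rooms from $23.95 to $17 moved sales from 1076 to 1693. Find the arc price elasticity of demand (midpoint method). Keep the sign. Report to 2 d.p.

-1.31

ΔQ = 1693 − 1076 = 617; ΔP = 17 − 23.95 = -6.95.
Midpoints: P̄ = 20.48, Q̄ = 1384.5.
ε = (ΔQ/ΔP)(P̄/Q̄) = (617/-6.95)(20.48/1384.5).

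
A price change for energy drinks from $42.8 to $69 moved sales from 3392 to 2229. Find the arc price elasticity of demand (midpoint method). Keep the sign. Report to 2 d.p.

ΔQ = 2229 − 3392 = -1163; ΔP = 69 − 42.8 = 26.2.
Midpoints: P̄ = 55.90, Q̄ = 2810.5.
ε = (ΔQ/ΔP)(P̄/Q̄) = (-1163/26.2)(55.90/2810.5).

-0.88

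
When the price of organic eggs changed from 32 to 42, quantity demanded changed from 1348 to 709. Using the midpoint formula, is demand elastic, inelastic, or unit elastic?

elastic

Arc ε ≈ -2.299.
|ε| = 2.30 > 1.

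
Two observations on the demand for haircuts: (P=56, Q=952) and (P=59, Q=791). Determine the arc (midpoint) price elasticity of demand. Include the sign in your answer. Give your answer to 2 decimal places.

ΔQ = 791 − 952 = -161; ΔP = 59 − 56 = 3.
Midpoints: P̄ = 57.50, Q̄ = 871.5.
ε = (ΔQ/ΔP)(P̄/Q̄) = (-161/3)(57.50/871.5).

-3.54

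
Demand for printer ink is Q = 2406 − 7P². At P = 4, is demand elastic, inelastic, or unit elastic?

inelastic

Q = 2294, dQ/dP = -56.
ε = (dQ/dP)(P/Q) ≈ -0.098.
|ε| = 0.10 < 1.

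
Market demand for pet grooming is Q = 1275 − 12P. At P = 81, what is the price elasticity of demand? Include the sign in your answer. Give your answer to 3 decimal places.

-3.208

At P = 81, Q = 303.
dQ/dP = −12.
ε = (dQ/dP)(P/Q) = (-12)(81/303).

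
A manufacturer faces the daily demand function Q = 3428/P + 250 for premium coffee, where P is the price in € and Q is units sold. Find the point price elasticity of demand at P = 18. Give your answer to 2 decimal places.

-0.43

At P = 18, Q = 440.444.
dQ/dP = −3428/P² = -10.580.
ε = (dQ/dP)(P/Q) = (-10.580)(18/440.444).
|ε| < 1, so demand is inelastic at this price.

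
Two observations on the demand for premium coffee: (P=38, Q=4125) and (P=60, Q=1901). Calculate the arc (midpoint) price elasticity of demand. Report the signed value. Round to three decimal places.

ΔQ = 1901 − 4125 = -2224; ΔP = 60 − 38 = 22.
Midpoints: P̄ = 49.00, Q̄ = 3013.0.
ε = (ΔQ/ΔP)(P̄/Q̄) = (-2224/22)(49.00/3013.0).

-1.644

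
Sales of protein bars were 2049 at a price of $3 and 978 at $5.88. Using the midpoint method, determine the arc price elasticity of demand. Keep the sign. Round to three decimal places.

-1.091

ΔQ = 978 − 2049 = -1071; ΔP = 5.88 − 3 = 2.88.
Midpoints: P̄ = 4.44, Q̄ = 1513.5.
ε = (ΔQ/ΔP)(P̄/Q̄) = (-1071/2.88)(4.44/1513.5).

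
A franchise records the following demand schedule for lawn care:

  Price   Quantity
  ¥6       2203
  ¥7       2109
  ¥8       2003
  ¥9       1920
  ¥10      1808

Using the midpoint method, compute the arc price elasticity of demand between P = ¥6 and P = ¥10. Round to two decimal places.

-0.39

At P = 6, Q = 2203; at P = 10, Q = 1808.
ΔQ = -395, ΔP = 4. Midpoints: P̄ = 8.00, Q̄ = 2005.5.
ε = (ΔQ/ΔP)(P̄/Q̄) = (-395/4)(8.00/2005.5).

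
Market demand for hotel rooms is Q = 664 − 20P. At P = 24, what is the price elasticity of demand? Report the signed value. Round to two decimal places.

At P = 24, Q = 184.
dQ/dP = −20.
ε = (dQ/dP)(P/Q) = (-20)(24/184).
|ε| > 1, so demand is elastic at this price.

-2.61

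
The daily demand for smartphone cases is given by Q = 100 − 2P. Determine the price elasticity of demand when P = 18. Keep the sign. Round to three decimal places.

At P = 18, Q = 64.
dQ/dP = −2.
ε = (dQ/dP)(P/Q) = (-2)(18/64).
|ε| < 1, so demand is inelastic at this price.

-0.563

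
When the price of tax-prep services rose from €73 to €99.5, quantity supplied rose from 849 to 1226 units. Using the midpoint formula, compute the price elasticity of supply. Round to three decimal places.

ΔQ = 1226 − 849 = 377; ΔP = 99.5 − 73 = 26.5.
Midpoints: P̄ = 86.25, Q̄ = 1037.5.
ε_s = (ΔQ/ΔP)(P̄/Q̄) = (377/26.5)(86.25/1037.5).

1.183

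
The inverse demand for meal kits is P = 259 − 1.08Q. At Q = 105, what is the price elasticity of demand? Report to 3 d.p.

At Q = 105, P = 259 − 1.08(105) = 145.60.
dP/dQ = −1.08, so dQ/dP = 1/(−1.08) = -0.926.
ε = (dQ/dP)(P/Q) = (-0.926)(145.60/105).

-1.284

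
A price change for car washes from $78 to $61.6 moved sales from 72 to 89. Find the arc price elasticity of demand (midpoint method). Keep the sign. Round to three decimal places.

-0.899

ΔQ = 89 − 72 = 17; ΔP = 61.6 − 78 = -16.4.
Midpoints: P̄ = 69.80, Q̄ = 80.5.
ε = (ΔQ/ΔP)(P̄/Q̄) = (17/-16.4)(69.80/80.5).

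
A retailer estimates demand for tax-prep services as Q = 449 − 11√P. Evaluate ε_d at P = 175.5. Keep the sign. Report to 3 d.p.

At P = 175.5, Q = 303.276.
dQ/dP = −11/(2√P) = -0.415.
ε = (dQ/dP)(P/Q) = (-0.415)(175.5/303.276).

-0.240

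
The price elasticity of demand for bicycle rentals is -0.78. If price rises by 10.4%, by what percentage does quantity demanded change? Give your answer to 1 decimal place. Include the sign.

-8.1%

%ΔQ ≈ ε × %ΔP = (-0.78)(10.4%) = -8.11%.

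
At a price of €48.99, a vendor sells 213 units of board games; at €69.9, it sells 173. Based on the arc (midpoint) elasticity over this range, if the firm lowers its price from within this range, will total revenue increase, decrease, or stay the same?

Arc ε = (-40/20.91)(59.45/193.0) ≈ -0.589.
|ε| = 0.59 < 1, so demand is inelastic. A price cut therefore reduces total revenue.

decrease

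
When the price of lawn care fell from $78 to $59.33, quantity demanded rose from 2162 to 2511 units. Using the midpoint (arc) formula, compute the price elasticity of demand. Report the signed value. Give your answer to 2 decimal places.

-0.55

ΔQ = 2511 − 2162 = 349; ΔP = 59.33 − 78 = -18.67.
Midpoints: P̄ = 68.66, Q̄ = 2336.5.
ε = (ΔQ/ΔP)(P̄/Q̄) = (349/-18.67)(68.66/2336.5).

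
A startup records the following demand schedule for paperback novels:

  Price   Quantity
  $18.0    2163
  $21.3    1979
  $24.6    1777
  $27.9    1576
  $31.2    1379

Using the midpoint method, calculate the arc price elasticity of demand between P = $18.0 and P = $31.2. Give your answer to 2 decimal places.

-0.83

At P = 18.0, Q = 2163; at P = 31.2, Q = 1379.
ΔQ = -784, ΔP = 13.2. Midpoints: P̄ = 24.60, Q̄ = 1771.0.
ε = (ΔQ/ΔP)(P̄/Q̄) = (-784/13.2)(24.60/1771.0).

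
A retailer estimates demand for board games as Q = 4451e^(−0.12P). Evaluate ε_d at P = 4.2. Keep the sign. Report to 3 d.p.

-0.504

At P = 4.2, Q = 2688.891.
dQ/dP = −0.12·4451e^(−0.12P) = −0.12Q = -322.667.
ε = (dQ/dP)(P/Q) = (-322.667)(4.2/2688.891).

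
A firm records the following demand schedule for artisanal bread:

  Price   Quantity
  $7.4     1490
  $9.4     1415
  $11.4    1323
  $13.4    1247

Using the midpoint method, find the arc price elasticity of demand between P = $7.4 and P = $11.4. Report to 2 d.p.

At P = 7.4, Q = 1490; at P = 11.4, Q = 1323.
ΔQ = -167, ΔP = 4.0. Midpoints: P̄ = 9.40, Q̄ = 1406.5.
ε = (ΔQ/ΔP)(P̄/Q̄) = (-167/4.0)(9.40/1406.5).

-0.28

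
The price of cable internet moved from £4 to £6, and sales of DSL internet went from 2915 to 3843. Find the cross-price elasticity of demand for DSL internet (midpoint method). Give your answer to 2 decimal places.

ΔQ_x = 3843 − 2915 = 928; ΔP_y = 6 − 4 = 2.
Midpoints: P̄_y = 5.00, Q̄_x = 3379.0.
ε_xy = (ΔQ_x/ΔP_y)(P̄_y/Q̄_x) = (928/2)(5.00/3379.0).
ε_xy > 0, so the goods are substitutes.

0.69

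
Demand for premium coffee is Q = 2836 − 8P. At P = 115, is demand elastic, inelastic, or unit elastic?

Q = 1916, dQ/dP = -8.
ε = (dQ/dP)(P/Q) ≈ -0.480.
|ε| = 0.48 < 1.

inelastic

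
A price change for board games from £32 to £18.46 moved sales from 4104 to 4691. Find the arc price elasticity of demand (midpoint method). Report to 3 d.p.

ΔQ = 4691 − 4104 = 587; ΔP = 18.46 − 32 = -13.54.
Midpoints: P̄ = 25.23, Q̄ = 4397.5.
ε = (ΔQ/ΔP)(P̄/Q̄) = (587/-13.54)(25.23/4397.5).

-0.249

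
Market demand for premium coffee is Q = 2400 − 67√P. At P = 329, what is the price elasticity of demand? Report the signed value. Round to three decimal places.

-0.513

At P = 329, Q = 1184.730.
dQ/dP = −67/(2√P) = -1.847.
ε = (dQ/dP)(P/Q) = (-1.847)(329/1184.730).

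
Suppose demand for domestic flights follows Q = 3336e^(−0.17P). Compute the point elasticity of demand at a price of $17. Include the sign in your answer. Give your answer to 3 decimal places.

At P = 17, Q = 185.402.
dQ/dP = −0.17·3336e^(−0.17P) = −0.17Q = -31.518.
ε = (dQ/dP)(P/Q) = (-31.518)(17/185.402).

-2.890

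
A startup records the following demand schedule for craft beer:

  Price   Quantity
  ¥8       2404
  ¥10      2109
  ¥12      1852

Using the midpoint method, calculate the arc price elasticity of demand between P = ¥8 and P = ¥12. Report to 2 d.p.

At P = 8, Q = 2404; at P = 12, Q = 1852.
ΔQ = -552, ΔP = 4. Midpoints: P̄ = 10.00, Q̄ = 2128.0.
ε = (ΔQ/ΔP)(P̄/Q̄) = (-552/4)(10.00/2128.0).

-0.65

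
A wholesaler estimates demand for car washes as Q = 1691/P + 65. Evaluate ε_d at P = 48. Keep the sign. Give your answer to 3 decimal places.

At P = 48, Q = 100.229.
dQ/dP = −1691/P² = -0.734.
ε = (dQ/dP)(P/Q) = (-0.734)(48/100.229).
|ε| < 1, so demand is inelastic at this price.

-0.351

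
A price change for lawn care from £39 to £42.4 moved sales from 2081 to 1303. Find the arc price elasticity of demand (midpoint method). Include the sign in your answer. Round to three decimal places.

-5.504

ΔQ = 1303 − 2081 = -778; ΔP = 42.4 − 39 = 3.4.
Midpoints: P̄ = 40.70, Q̄ = 1692.0.
ε = (ΔQ/ΔP)(P̄/Q̄) = (-778/3.4)(40.70/1692.0).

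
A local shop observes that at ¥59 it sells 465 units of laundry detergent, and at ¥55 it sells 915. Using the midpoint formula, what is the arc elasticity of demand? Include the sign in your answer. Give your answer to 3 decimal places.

ΔQ = 915 − 465 = 450; ΔP = 55 − 59 = -4.
Midpoints: P̄ = 57.00, Q̄ = 690.0.
ε = (ΔQ/ΔP)(P̄/Q̄) = (450/-4)(57.00/690.0).

-9.293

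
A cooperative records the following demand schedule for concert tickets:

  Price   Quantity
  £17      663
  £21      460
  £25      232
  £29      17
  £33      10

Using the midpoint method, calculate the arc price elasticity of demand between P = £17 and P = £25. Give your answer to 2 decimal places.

At P = 17, Q = 663; at P = 25, Q = 232.
ΔQ = -431, ΔP = 8. Midpoints: P̄ = 21.00, Q̄ = 447.5.
ε = (ΔQ/ΔP)(P̄/Q̄) = (-431/8)(21.00/447.5).

-2.53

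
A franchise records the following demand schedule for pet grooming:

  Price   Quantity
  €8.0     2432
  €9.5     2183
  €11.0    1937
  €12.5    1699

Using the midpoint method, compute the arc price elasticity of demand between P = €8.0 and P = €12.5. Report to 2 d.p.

-0.81

At P = 8.0, Q = 2432; at P = 12.5, Q = 1699.
ΔQ = -733, ΔP = 4.5. Midpoints: P̄ = 10.25, Q̄ = 2065.5.
ε = (ΔQ/ΔP)(P̄/Q̄) = (-733/4.5)(10.25/2065.5).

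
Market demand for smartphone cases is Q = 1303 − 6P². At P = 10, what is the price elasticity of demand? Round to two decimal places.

-1.71

At P = 10, Q = 703.
dQ/dP = −12P = -120.
ε = (dQ/dP)(P/Q) = (-120)(10/703).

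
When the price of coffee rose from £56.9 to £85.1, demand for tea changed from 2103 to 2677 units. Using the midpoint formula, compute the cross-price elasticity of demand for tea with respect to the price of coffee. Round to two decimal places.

0.60

ΔQ_x = 2677 − 2103 = 574; ΔP_y = 85.1 − 56.9 = 28.2.
Midpoints: P̄_y = 71.00, Q̄_x = 2390.0.
ε_xy = (ΔQ_x/ΔP_y)(P̄_y/Q̄_x) = (574/28.2)(71.00/2390.0).
ε_xy > 0, so the goods are substitutes.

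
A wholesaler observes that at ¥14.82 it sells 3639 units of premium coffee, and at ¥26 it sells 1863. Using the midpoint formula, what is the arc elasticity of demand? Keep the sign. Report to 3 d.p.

ΔQ = 1863 − 3639 = -1776; ΔP = 26 − 14.82 = 11.18.
Midpoints: P̄ = 20.41, Q̄ = 2751.0.
ε = (ΔQ/ΔP)(P̄/Q̄) = (-1776/11.18)(20.41/2751.0).

-1.179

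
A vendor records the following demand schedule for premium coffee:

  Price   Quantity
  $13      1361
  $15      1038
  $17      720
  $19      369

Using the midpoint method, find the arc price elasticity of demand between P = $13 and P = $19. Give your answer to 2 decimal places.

-3.06

At P = 13, Q = 1361; at P = 19, Q = 369.
ΔQ = -992, ΔP = 6. Midpoints: P̄ = 16.00, Q̄ = 865.0.
ε = (ΔQ/ΔP)(P̄/Q̄) = (-992/6)(16.00/865.0).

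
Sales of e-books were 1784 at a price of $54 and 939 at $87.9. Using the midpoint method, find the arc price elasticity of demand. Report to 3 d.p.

ΔQ = 939 − 1784 = -845; ΔP = 87.9 − 54 = 33.9.
Midpoints: P̄ = 70.95, Q̄ = 1361.5.
ε = (ΔQ/ΔP)(P̄/Q̄) = (-845/33.9)(70.95/1361.5).

-1.299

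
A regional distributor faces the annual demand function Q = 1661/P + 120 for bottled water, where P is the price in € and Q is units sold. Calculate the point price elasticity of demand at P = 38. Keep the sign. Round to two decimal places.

-0.27

At P = 38, Q = 163.711.
dQ/dP = −1661/P² = -1.150.
ε = (dQ/dP)(P/Q) = (-1.150)(38/163.711).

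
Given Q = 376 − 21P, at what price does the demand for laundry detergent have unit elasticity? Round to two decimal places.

8.95

For linear demand Q = a − bP, ε = −bP/(a − bP). |ε| = 1 when bP = a − bP, i.e. P = a/(2b).
P = 376/(2·21) = 376/42 = 8.9524.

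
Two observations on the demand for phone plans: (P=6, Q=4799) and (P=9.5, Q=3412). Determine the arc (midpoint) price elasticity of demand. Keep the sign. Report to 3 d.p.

ΔQ = 3412 − 4799 = -1387; ΔP = 9.5 − 6 = 3.5.
Midpoints: P̄ = 7.75, Q̄ = 4105.5.
ε = (ΔQ/ΔP)(P̄/Q̄) = (-1387/3.5)(7.75/4105.5).

-0.748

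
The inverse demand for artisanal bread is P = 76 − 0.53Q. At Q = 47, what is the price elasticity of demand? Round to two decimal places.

At Q = 47, P = 76 − 0.53(47) = 51.09.
dP/dQ = −0.53, so dQ/dP = 1/(−0.53) = -1.887.
ε = (dQ/dP)(P/Q) = (-1.887)(51.09/47).

-2.05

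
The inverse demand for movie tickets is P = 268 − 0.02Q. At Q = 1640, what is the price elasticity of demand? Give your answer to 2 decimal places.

-7.17

At Q = 1640, P = 268 − 0.02(1640) = 235.20.
dP/dQ = −0.02, so dQ/dP = 1/(−0.02) = -50.000.
ε = (dQ/dP)(P/Q) = (-50.000)(235.20/1640).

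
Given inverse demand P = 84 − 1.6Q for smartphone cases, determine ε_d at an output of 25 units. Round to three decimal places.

At Q = 25, P = 84 − 1.6(25) = 44.00.
dP/dQ = −1.6, so dQ/dP = 1/(−1.6) = -0.625.
ε = (dQ/dP)(P/Q) = (-0.625)(44.00/25).

-1.100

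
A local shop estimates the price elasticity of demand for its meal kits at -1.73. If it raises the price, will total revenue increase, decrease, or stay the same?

|ε| = 1.73 > 1, so demand is elastic. A price rise therefore reduces total revenue.

decrease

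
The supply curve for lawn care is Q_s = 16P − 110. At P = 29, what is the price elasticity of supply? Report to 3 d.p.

At P = 29, Q_s = 354.
dQ_s/dP = 16.
ε_s = (dQ_s/dP)(P/Q_s) = (16)(29/354).

1.311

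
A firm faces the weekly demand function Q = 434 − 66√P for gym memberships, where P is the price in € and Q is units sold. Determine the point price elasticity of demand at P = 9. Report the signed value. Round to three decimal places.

-0.419

At P = 9, Q = 236.
dQ/dP = −66/(2√P) = -11.
ε = (dQ/dP)(P/Q) = (-11)(9/236).
|ε| < 1, so demand is inelastic at this price.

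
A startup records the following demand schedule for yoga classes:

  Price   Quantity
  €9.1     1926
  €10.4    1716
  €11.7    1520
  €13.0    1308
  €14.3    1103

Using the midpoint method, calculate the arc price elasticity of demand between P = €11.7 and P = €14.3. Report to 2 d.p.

At P = 11.7, Q = 1520; at P = 14.3, Q = 1103.
ΔQ = -417, ΔP = 2.6. Midpoints: P̄ = 13.00, Q̄ = 1311.5.
ε = (ΔQ/ΔP)(P̄/Q̄) = (-417/2.6)(13.00/1311.5).

-1.59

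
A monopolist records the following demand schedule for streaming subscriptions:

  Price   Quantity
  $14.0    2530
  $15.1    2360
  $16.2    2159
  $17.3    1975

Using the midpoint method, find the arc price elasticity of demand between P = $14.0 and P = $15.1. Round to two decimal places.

-0.92

At P = 14.0, Q = 2530; at P = 15.1, Q = 2360.
ΔQ = -170, ΔP = 1.1. Midpoints: P̄ = 14.55, Q̄ = 2445.0.
ε = (ΔQ/ΔP)(P̄/Q̄) = (-170/1.1)(14.55/2445.0).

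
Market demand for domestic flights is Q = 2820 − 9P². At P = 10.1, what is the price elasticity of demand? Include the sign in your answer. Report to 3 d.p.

At P = 10.1, Q = 1901.910.
dQ/dP = −18P = -181.800.
ε = (dQ/dP)(P/Q) = (-181.800)(10.1/1901.910).
|ε| < 1, so demand is inelastic at this price.

-0.965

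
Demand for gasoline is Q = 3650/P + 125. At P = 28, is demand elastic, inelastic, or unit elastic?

inelastic

Q = 255.357, dQ/dP = -4.656.
ε = (dQ/dP)(P/Q) ≈ -0.510.
|ε| = 0.51 < 1.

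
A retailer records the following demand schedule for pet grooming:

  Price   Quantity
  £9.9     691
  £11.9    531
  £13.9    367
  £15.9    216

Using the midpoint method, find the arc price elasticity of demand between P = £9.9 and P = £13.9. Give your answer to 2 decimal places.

At P = 9.9, Q = 691; at P = 13.9, Q = 367.
ΔQ = -324, ΔP = 4.0. Midpoints: P̄ = 11.90, Q̄ = 529.0.
ε = (ΔQ/ΔP)(P̄/Q̄) = (-324/4.0)(11.90/529.0).

-1.82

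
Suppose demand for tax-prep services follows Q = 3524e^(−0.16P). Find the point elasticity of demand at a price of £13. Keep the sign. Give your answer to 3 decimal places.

-2.080

At P = 13, Q = 440.254.
dQ/dP = −0.16·3524e^(−0.16P) = −0.16Q = -70.441.
ε = (dQ/dP)(P/Q) = (-70.441)(13/440.254).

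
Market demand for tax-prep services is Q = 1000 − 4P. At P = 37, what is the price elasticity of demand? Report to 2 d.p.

At P = 37, Q = 852.
dQ/dP = −4.
ε = (dQ/dP)(P/Q) = (-4)(37/852).

-0.17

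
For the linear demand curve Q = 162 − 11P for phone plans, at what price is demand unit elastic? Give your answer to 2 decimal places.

For linear demand Q = a − bP, ε = −bP/(a − bP). |ε| = 1 when bP = a − bP, i.e. P = a/(2b).
P = 162/(2·11) = 162/22 = 7.3636.

7.36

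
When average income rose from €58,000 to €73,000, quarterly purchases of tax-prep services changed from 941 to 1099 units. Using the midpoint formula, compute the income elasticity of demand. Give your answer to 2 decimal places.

0.68

ΔQ = 158, ΔI = 15000. Midpoints: Ī = 65,500, Q̄ = 1020.0.
ε_I = (ΔQ/ΔI)(Ī/Q̄) = (158/15000)(65500/1020.0).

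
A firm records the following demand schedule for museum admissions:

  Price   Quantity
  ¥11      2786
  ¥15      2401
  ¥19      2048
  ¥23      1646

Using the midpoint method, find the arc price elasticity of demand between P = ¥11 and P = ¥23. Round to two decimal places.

-0.73

At P = 11, Q = 2786; at P = 23, Q = 1646.
ΔQ = -1140, ΔP = 12. Midpoints: P̄ = 17.00, Q̄ = 2216.0.
ε = (ΔQ/ΔP)(P̄/Q̄) = (-1140/12)(17.00/2216.0).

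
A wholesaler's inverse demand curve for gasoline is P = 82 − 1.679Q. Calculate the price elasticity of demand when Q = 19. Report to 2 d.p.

At Q = 19, P = 82 − 1.679(19) = 50.10.
dP/dQ = −1.679, so dQ/dP = 1/(−1.679) = -0.596.
ε = (dQ/dP)(P/Q) = (-0.596)(50.10/19).

-1.57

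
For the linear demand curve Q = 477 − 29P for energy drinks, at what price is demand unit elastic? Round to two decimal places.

8.22

For linear demand Q = a − bP, ε = −bP/(a − bP). |ε| = 1 when bP = a − bP, i.e. P = a/(2b).
P = 477/(2·29) = 477/58 = 8.2241.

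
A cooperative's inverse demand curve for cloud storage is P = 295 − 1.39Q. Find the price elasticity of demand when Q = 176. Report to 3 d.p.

At Q = 176, P = 295 − 1.39(176) = 50.36.
dP/dQ = −1.39, so dQ/dP = 1/(−1.39) = -0.719.
ε = (dQ/dP)(P/Q) = (-0.719)(50.36/176).

-0.206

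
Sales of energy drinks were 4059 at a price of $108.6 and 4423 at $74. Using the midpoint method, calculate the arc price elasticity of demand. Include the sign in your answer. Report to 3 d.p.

ΔQ = 4423 − 4059 = 364; ΔP = 74 − 108.6 = -34.6.
Midpoints: P̄ = 91.30, Q̄ = 4241.0.
ε = (ΔQ/ΔP)(P̄/Q̄) = (364/-34.6)(91.30/4241.0).

-0.226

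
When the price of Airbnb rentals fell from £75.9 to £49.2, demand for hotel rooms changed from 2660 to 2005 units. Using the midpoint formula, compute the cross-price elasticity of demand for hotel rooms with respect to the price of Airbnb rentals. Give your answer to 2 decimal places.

ΔQ_x = 2005 − 2660 = -655; ΔP_y = 49.2 − 75.9 = -26.7.
Midpoints: P̄_y = 62.55, Q̄_x = 2332.5.
ε_xy = (ΔQ_x/ΔP_y)(P̄_y/Q̄_x) = (-655/-26.7)(62.55/2332.5).

0.66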